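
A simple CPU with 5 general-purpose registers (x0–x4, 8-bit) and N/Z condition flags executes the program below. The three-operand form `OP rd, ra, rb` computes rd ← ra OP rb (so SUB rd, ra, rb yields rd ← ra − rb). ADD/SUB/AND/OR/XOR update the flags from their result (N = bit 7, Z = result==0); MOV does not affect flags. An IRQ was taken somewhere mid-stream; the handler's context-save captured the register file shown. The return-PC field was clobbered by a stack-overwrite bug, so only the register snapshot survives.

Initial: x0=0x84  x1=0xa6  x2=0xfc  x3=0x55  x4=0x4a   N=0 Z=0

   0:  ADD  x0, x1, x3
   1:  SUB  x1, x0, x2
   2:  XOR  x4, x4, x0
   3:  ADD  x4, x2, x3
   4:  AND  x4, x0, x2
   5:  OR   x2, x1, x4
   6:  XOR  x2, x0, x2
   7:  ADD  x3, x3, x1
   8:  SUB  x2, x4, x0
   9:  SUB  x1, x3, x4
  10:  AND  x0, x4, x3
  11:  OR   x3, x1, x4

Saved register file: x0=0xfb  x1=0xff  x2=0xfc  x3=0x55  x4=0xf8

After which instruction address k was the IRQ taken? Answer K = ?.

after  0: x0=0xfb x1=0xa6 x2=0xfc x3=0x55 x4=0x4a  N=1 Z=0
after  1: x0=0xfb x1=0xff x2=0xfc x3=0x55 x4=0x4a  N=1 Z=0
after  2: x0=0xfb x1=0xff x2=0xfc x3=0x55 x4=0xb1  N=1 Z=0
after  3: x0=0xfb x1=0xff x2=0xfc x3=0x55 x4=0x51  N=0 Z=0
after  4: x0=0xfb x1=0xff x2=0xfc x3=0x55 x4=0xf8  N=1 Z=0
-- IRQ taken; context saved, return-PC = 5 --

K = 4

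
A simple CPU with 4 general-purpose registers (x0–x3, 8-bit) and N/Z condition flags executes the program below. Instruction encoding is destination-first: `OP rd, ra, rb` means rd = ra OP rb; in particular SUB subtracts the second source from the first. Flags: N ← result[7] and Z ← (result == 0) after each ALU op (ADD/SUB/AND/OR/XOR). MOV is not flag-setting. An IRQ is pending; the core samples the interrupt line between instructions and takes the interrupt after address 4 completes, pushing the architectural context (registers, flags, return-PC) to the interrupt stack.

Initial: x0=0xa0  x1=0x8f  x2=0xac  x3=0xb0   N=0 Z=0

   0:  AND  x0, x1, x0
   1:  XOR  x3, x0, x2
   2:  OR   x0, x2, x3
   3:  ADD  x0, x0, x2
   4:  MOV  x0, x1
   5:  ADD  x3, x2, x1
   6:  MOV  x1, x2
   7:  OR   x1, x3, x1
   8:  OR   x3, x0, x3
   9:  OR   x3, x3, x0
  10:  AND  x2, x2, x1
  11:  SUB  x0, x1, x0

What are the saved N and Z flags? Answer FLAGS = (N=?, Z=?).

FLAGS = (N=0, Z=0)

after  0: x0=0x80 x1=0x8f x2=0xac x3=0xb0  N=1 Z=0
after  1: x0=0x80 x1=0x8f x2=0xac x3=0x2c  N=0 Z=0
after  2: x0=0xac x1=0x8f x2=0xac x3=0x2c  N=1 Z=0
after  3: x0=0x58 x1=0x8f x2=0xac x3=0x2c  N=0 Z=0
after  4: x0=0x8f x1=0x8f x2=0xac x3=0x2c  N=0 Z=0
-- IRQ taken; context saved, return-PC = 5 --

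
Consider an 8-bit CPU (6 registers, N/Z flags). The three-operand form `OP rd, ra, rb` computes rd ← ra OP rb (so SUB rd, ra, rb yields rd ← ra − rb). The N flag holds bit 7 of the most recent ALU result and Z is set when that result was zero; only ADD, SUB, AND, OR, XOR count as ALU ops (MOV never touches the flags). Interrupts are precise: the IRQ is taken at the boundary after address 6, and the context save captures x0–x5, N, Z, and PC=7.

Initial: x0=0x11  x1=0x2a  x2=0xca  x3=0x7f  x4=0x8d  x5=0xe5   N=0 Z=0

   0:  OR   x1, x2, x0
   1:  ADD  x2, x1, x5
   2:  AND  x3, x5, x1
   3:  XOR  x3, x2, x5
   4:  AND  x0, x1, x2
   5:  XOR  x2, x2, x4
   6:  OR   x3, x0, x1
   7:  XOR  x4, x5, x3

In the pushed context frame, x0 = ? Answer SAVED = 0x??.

after  0: x0=0x11 x1=0xdb x2=0xca x3=0x7f x4=0x8d x5=0xe5  N=1 Z=0
after  1: x0=0x11 x1=0xdb x2=0xc0 x3=0x7f x4=0x8d x5=0xe5  N=1 Z=0
after  2: x0=0x11 x1=0xdb x2=0xc0 x3=0xc1 x4=0x8d x5=0xe5  N=1 Z=0
after  3: x0=0x11 x1=0xdb x2=0xc0 x3=0x25 x4=0x8d x5=0xe5  N=0 Z=0
after  4: x0=0xc0 x1=0xdb x2=0xc0 x3=0x25 x4=0x8d x5=0xe5  N=1 Z=0
after  5: x0=0xc0 x1=0xdb x2=0x4d x3=0x25 x4=0x8d x5=0xe5  N=0 Z=0
after  6: x0=0xc0 x1=0xdb x2=0x4d x3=0xdb x4=0x8d x5=0xe5  N=1 Z=0
-- IRQ taken; context saved, return-PC = 7 --

SAVED = 0xc0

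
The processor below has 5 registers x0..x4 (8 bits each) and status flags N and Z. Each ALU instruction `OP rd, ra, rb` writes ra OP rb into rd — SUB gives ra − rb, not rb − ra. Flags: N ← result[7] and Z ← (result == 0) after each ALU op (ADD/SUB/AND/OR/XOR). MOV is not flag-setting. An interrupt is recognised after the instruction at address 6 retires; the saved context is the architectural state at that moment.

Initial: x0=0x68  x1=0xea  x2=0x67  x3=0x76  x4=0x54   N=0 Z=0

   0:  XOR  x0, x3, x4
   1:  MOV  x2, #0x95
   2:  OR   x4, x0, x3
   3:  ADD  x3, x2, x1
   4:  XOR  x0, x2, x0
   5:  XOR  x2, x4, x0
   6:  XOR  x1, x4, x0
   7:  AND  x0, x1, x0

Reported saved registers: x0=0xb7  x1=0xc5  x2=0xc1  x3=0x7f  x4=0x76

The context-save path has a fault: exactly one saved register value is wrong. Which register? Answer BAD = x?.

BAD = x1

after  0: x0=0x22 x1=0xea x2=0x67 x3=0x76 x4=0x54  N=0 Z=0
after  1: x0=0x22 x1=0xea x2=0x95 x3=0x76 x4=0x54  N=0 Z=0
after  2: x0=0x22 x1=0xea x2=0x95 x3=0x76 x4=0x76  N=0 Z=0
after  3: x0=0x22 x1=0xea x2=0x95 x3=0x7f x4=0x76  N=0 Z=0
after  4: x0=0xb7 x1=0xea x2=0x95 x3=0x7f x4=0x76  N=1 Z=0
after  5: x0=0xb7 x1=0xea x2=0xc1 x3=0x7f x4=0x76  N=1 Z=0
after  6: x0=0xb7 x1=0xc1 x2=0xc1 x3=0x7f x4=0x76  N=1 Z=0
-- IRQ taken; context saved, return-PC = 7 --
mismatch: x1: reported 0xc5 vs actual 0xc1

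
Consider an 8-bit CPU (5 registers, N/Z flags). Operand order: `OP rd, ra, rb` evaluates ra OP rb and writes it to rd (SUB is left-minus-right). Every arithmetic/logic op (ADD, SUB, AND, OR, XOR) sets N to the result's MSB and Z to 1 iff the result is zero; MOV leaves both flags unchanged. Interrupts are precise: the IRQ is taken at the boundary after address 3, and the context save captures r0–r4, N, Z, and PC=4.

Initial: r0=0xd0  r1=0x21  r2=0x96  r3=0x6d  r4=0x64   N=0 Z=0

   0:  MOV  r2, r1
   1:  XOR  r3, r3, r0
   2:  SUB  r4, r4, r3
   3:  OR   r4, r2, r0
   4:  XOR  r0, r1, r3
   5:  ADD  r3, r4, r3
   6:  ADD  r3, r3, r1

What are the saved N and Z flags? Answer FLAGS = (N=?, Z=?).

FLAGS = (N=1, Z=0)

after  0: r0=0xd0 r1=0x21 r2=0x21 r3=0x6d r4=0x64  N=0 Z=0
after  1: r0=0xd0 r1=0x21 r2=0x21 r3=0xbd r4=0x64  N=1 Z=0
after  2: r0=0xd0 r1=0x21 r2=0x21 r3=0xbd r4=0xa7  N=1 Z=0
after  3: r0=0xd0 r1=0x21 r2=0x21 r3=0xbd r4=0xf1  N=1 Z=0
-- IRQ taken; context saved, return-PC = 4 --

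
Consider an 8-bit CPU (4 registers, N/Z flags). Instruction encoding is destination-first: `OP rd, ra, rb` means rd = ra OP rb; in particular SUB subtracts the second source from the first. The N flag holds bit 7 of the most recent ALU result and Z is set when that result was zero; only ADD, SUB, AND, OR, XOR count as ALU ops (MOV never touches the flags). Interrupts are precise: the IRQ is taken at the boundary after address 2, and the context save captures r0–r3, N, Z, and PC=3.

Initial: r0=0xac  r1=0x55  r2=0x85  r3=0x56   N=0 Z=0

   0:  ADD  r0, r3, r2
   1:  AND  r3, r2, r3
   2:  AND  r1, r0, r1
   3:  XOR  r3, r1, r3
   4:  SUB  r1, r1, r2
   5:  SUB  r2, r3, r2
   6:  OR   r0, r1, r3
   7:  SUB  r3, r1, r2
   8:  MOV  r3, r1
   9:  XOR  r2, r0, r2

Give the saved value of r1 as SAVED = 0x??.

after  0: r0=0xdb r1=0x55 r2=0x85 r3=0x56  N=1 Z=0
after  1: r0=0xdb r1=0x55 r2=0x85 r3=0x04  N=0 Z=0
after  2: r0=0xdb r1=0x51 r2=0x85 r3=0x04  N=0 Z=0
-- IRQ taken; context saved, return-PC = 3 --

SAVED = 0x51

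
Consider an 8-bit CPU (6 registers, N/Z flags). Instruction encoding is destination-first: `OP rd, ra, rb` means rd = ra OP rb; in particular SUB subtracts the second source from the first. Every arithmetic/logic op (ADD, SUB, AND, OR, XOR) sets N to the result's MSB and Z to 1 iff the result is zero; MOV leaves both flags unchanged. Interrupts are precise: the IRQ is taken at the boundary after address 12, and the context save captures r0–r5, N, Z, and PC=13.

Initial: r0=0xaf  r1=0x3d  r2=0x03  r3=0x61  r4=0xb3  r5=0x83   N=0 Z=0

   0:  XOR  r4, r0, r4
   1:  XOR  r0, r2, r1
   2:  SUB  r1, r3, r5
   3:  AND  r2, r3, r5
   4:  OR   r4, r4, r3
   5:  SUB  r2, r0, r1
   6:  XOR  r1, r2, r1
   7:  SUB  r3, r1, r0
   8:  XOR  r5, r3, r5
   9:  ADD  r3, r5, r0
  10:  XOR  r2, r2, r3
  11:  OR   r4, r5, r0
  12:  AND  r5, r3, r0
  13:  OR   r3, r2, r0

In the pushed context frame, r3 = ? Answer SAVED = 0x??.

after  0: r0=0xaf r1=0x3d r2=0x03 r3=0x61 r4=0x1c r5=0x83  N=0 Z=0
after  1: r0=0x3e r1=0x3d r2=0x03 r3=0x61 r4=0x1c r5=0x83  N=0 Z=0
after  2: r0=0x3e r1=0xde r2=0x03 r3=0x61 r4=0x1c r5=0x83  N=1 Z=0
after  3: r0=0x3e r1=0xde r2=0x01 r3=0x61 r4=0x1c r5=0x83  N=0 Z=0
after  4: r0=0x3e r1=0xde r2=0x01 r3=0x61 r4=0x7d r5=0x83  N=0 Z=0
after  5: r0=0x3e r1=0xde r2=0x60 r3=0x61 r4=0x7d r5=0x83  N=0 Z=0
after  6: r0=0x3e r1=0xbe r2=0x60 r3=0x61 r4=0x7d r5=0x83  N=1 Z=0
after  7: r0=0x3e r1=0xbe r2=0x60 r3=0x80 r4=0x7d r5=0x83  N=1 Z=0
after  8: r0=0x3e r1=0xbe r2=0x60 r3=0x80 r4=0x7d r5=0x03  N=0 Z=0
after  9: r0=0x3e r1=0xbe r2=0x60 r3=0x41 r4=0x7d r5=0x03  N=0 Z=0
after 10: r0=0x3e r1=0xbe r2=0x21 r3=0x41 r4=0x7d r5=0x03  N=0 Z=0
after 11: r0=0x3e r1=0xbe r2=0x21 r3=0x41 r4=0x3f r5=0x03  N=0 Z=0
after 12: r0=0x3e r1=0xbe r2=0x21 r3=0x41 r4=0x3f r5=0x00  N=0 Z=1
-- IRQ taken; context saved, return-PC = 13 --

SAVED = 0x41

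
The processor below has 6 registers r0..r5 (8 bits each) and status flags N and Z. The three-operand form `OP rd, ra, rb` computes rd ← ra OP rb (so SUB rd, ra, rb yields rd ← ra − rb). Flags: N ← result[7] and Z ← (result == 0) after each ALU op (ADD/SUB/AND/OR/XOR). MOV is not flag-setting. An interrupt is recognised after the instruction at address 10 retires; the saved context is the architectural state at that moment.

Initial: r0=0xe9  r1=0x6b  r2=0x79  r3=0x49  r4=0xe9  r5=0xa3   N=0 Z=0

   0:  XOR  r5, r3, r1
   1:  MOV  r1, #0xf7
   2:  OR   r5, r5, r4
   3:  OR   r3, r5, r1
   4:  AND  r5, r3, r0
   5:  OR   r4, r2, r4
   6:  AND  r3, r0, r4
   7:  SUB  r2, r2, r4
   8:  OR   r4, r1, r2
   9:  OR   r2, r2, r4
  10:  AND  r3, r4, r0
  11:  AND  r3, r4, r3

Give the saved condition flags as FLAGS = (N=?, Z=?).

FLAGS = (N=1, Z=0)

after  0: r0=0xe9 r1=0x6b r2=0x79 r3=0x49 r4=0xe9 r5=0x22  N=0 Z=0
after  1: r0=0xe9 r1=0xf7 r2=0x79 r3=0x49 r4=0xe9 r5=0x22  N=0 Z=0
after  2: r0=0xe9 r1=0xf7 r2=0x79 r3=0x49 r4=0xe9 r5=0xeb  N=1 Z=0
after  3: r0=0xe9 r1=0xf7 r2=0x79 r3=0xff r4=0xe9 r5=0xeb  N=1 Z=0
after  4: r0=0xe9 r1=0xf7 r2=0x79 r3=0xff r4=0xe9 r5=0xe9  N=1 Z=0
after  5: r0=0xe9 r1=0xf7 r2=0x79 r3=0xff r4=0xf9 r5=0xe9  N=1 Z=0
after  6: r0=0xe9 r1=0xf7 r2=0x79 r3=0xe9 r4=0xf9 r5=0xe9  N=1 Z=0
after  7: r0=0xe9 r1=0xf7 r2=0x80 r3=0xe9 r4=0xf9 r5=0xe9  N=1 Z=0
after  8: r0=0xe9 r1=0xf7 r2=0x80 r3=0xe9 r4=0xf7 r5=0xe9  N=1 Z=0
after  9: r0=0xe9 r1=0xf7 r2=0xf7 r3=0xe9 r4=0xf7 r5=0xe9  N=1 Z=0
after 10: r0=0xe9 r1=0xf7 r2=0xf7 r3=0xe1 r4=0xf7 r5=0xe9  N=1 Z=0
-- IRQ taken; context saved, return-PC = 11 --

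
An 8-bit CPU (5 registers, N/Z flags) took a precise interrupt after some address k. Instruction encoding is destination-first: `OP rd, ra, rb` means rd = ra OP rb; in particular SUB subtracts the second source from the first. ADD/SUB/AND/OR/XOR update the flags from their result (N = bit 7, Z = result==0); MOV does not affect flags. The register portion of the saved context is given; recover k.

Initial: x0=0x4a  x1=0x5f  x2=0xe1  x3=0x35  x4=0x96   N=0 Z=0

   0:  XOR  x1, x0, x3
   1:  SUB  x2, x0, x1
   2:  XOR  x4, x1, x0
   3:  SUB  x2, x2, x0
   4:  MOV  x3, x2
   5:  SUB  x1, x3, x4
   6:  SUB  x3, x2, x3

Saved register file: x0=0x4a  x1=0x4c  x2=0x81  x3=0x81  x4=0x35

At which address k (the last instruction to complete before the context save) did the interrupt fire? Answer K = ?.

K = 5

after  0: x0=0x4a x1=0x7f x2=0xe1 x3=0x35 x4=0x96  N=0 Z=0
after  1: x0=0x4a x1=0x7f x2=0xcb x3=0x35 x4=0x96  N=1 Z=0
after  2: x0=0x4a x1=0x7f x2=0xcb x3=0x35 x4=0x35  N=0 Z=0
after  3: x0=0x4a x1=0x7f x2=0x81 x3=0x35 x4=0x35  N=1 Z=0
after  4: x0=0x4a x1=0x7f x2=0x81 x3=0x81 x4=0x35  N=1 Z=0
after  5: x0=0x4a x1=0x4c x2=0x81 x3=0x81 x4=0x35  N=0 Z=0
-- IRQ taken; context saved, return-PC = 6 --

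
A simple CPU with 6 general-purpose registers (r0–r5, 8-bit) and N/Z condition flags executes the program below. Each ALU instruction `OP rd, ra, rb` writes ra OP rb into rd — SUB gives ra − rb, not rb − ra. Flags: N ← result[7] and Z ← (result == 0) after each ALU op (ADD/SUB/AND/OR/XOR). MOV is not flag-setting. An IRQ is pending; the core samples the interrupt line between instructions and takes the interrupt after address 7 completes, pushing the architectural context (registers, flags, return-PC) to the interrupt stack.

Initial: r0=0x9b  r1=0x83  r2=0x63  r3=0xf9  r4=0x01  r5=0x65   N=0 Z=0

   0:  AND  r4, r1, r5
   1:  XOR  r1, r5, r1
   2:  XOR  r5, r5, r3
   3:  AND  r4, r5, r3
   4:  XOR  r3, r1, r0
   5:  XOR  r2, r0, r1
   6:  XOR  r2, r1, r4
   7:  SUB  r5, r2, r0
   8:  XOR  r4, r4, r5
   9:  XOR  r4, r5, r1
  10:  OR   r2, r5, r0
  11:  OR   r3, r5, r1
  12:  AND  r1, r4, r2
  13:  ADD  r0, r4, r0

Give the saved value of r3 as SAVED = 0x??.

after  0: r0=0x9b r1=0x83 r2=0x63 r3=0xf9 r4=0x01 r5=0x65  N=0 Z=0
after  1: r0=0x9b r1=0xe6 r2=0x63 r3=0xf9 r4=0x01 r5=0x65  N=1 Z=0
after  2: r0=0x9b r1=0xe6 r2=0x63 r3=0xf9 r4=0x01 r5=0x9c  N=1 Z=0
after  3: r0=0x9b r1=0xe6 r2=0x63 r3=0xf9 r4=0x98 r5=0x9c  N=1 Z=0
after  4: r0=0x9b r1=0xe6 r2=0x63 r3=0x7d r4=0x98 r5=0x9c  N=0 Z=0
after  5: r0=0x9b r1=0xe6 r2=0x7d r3=0x7d r4=0x98 r5=0x9c  N=0 Z=0
after  6: r0=0x9b r1=0xe6 r2=0x7e r3=0x7d r4=0x98 r5=0x9c  N=0 Z=0
after  7: r0=0x9b r1=0xe6 r2=0x7e r3=0x7d r4=0x98 r5=0xe3  N=1 Z=0
-- IRQ taken; context saved, return-PC = 8 --

SAVED = 0x7d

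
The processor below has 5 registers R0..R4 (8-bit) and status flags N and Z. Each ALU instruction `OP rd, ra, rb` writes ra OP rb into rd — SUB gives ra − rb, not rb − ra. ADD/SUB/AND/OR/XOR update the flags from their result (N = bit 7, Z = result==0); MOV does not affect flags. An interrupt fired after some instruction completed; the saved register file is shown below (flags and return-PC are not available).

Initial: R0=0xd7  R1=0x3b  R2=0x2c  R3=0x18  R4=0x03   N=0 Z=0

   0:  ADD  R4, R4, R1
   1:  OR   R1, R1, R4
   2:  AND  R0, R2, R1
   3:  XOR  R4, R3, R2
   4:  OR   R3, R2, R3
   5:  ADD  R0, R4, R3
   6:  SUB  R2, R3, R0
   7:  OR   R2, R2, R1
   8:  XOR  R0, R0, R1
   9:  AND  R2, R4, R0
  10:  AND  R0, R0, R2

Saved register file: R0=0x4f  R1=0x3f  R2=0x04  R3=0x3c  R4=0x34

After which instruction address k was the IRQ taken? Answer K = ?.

K = 9

after  0: R0=0xd7 R1=0x3b R2=0x2c R3=0x18 R4=0x3e  N=0 Z=0
after  1: R0=0xd7 R1=0x3f R2=0x2c R3=0x18 R4=0x3e  N=0 Z=0
after  2: R0=0x2c R1=0x3f R2=0x2c R3=0x18 R4=0x3e  N=0 Z=0
after  3: R0=0x2c R1=0x3f R2=0x2c R3=0x18 R4=0x34  N=0 Z=0
after  4: R0=0x2c R1=0x3f R2=0x2c R3=0x3c R4=0x34  N=0 Z=0
after  5: R0=0x70 R1=0x3f R2=0x2c R3=0x3c R4=0x34  N=0 Z=0
after  6: R0=0x70 R1=0x3f R2=0xcc R3=0x3c R4=0x34  N=1 Z=0
after  7: R0=0x70 R1=0x3f R2=0xff R3=0x3c R4=0x34  N=1 Z=0
after  8: R0=0x4f R1=0x3f R2=0xff R3=0x3c R4=0x34  N=0 Z=0
after  9: R0=0x4f R1=0x3f R2=0x04 R3=0x3c R4=0x34  N=0 Z=0
-- IRQ taken; context saved, return-PC = 10 --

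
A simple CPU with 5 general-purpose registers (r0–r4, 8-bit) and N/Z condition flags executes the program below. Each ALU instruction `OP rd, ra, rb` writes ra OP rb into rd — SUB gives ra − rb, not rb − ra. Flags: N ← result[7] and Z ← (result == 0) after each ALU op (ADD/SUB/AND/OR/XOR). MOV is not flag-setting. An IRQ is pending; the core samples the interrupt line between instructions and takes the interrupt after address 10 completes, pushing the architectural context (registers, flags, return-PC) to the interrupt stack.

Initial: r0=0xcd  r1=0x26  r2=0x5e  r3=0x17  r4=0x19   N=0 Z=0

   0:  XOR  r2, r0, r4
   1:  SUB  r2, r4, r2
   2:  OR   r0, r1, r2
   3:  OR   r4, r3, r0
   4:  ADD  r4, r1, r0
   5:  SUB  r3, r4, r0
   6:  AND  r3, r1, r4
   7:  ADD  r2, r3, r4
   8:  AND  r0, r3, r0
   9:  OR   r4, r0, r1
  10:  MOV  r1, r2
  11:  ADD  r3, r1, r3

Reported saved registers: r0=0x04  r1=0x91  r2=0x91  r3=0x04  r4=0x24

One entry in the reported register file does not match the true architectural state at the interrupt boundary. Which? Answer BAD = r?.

after  0: r0=0xcd r1=0x26 r2=0xd4 r3=0x17 r4=0x19  N=1 Z=0
after  1: r0=0xcd r1=0x26 r2=0x45 r3=0x17 r4=0x19  N=0 Z=0
after  2: r0=0x67 r1=0x26 r2=0x45 r3=0x17 r4=0x19  N=0 Z=0
after  3: r0=0x67 r1=0x26 r2=0x45 r3=0x17 r4=0x77  N=0 Z=0
after  4: r0=0x67 r1=0x26 r2=0x45 r3=0x17 r4=0x8d  N=1 Z=0
after  5: r0=0x67 r1=0x26 r2=0x45 r3=0x26 r4=0x8d  N=0 Z=0
after  6: r0=0x67 r1=0x26 r2=0x45 r3=0x04 r4=0x8d  N=0 Z=0
after  7: r0=0x67 r1=0x26 r2=0x91 r3=0x04 r4=0x8d  N=1 Z=0
after  8: r0=0x04 r1=0x26 r2=0x91 r3=0x04 r4=0x8d  N=0 Z=0
after  9: r0=0x04 r1=0x26 r2=0x91 r3=0x04 r4=0x26  N=0 Z=0
after 10: r0=0x04 r1=0x91 r2=0x91 r3=0x04 r4=0x26  N=0 Z=0
-- IRQ taken; context saved, return-PC = 11 --
mismatch: r4: reported 0x24 vs actual 0x26

BAD = r4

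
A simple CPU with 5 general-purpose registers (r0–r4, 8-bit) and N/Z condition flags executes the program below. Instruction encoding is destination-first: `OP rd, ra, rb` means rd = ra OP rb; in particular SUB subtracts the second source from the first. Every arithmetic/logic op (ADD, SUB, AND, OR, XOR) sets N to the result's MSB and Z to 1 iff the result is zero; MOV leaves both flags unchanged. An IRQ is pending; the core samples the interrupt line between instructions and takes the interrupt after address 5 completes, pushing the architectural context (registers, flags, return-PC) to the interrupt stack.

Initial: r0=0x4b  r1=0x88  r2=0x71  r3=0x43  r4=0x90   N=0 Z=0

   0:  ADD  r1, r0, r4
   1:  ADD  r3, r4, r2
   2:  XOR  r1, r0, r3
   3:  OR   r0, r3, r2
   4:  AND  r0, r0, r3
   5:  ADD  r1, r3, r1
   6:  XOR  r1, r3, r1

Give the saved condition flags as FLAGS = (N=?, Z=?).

FLAGS = (N=0, Z=0)

after  0: r0=0x4b r1=0xdb r2=0x71 r3=0x43 r4=0x90  N=1 Z=0
after  1: r0=0x4b r1=0xdb r2=0x71 r3=0x01 r4=0x90  N=0 Z=0
after  2: r0=0x4b r1=0x4a r2=0x71 r3=0x01 r4=0x90  N=0 Z=0
after  3: r0=0x71 r1=0x4a r2=0x71 r3=0x01 r4=0x90  N=0 Z=0
after  4: r0=0x01 r1=0x4a r2=0x71 r3=0x01 r4=0x90  N=0 Z=0
after  5: r0=0x01 r1=0x4b r2=0x71 r3=0x01 r4=0x90  N=0 Z=0
-- IRQ taken; context saved, return-PC = 6 --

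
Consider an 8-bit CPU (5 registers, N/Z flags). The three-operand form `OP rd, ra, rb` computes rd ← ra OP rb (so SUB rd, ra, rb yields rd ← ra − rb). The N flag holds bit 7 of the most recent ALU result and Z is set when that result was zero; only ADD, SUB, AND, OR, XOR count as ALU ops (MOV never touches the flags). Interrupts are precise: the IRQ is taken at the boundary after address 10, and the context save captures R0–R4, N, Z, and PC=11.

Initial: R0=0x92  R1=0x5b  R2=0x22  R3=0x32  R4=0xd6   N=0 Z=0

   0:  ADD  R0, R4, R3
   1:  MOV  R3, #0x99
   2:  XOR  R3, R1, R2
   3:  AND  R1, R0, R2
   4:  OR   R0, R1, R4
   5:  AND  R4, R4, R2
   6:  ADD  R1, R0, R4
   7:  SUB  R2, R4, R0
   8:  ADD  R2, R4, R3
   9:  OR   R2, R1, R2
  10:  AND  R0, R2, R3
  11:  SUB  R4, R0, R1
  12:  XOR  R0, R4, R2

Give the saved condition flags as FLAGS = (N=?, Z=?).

after  0: R0=0x08 R1=0x5b R2=0x22 R3=0x32 R4=0xd6  N=0 Z=0
after  1: R0=0x08 R1=0x5b R2=0x22 R3=0x99 R4=0xd6  N=0 Z=0
after  2: R0=0x08 R1=0x5b R2=0x22 R3=0x79 R4=0xd6  N=0 Z=0
after  3: R0=0x08 R1=0x00 R2=0x22 R3=0x79 R4=0xd6  N=0 Z=1
after  4: R0=0xd6 R1=0x00 R2=0x22 R3=0x79 R4=0xd6  N=1 Z=0
after  5: R0=0xd6 R1=0x00 R2=0x22 R3=0x79 R4=0x02  N=0 Z=0
after  6: R0=0xd6 R1=0xd8 R2=0x22 R3=0x79 R4=0x02  N=1 Z=0
after  7: R0=0xd6 R1=0xd8 R2=0x2c R3=0x79 R4=0x02  N=0 Z=0
after  8: R0=0xd6 R1=0xd8 R2=0x7b R3=0x79 R4=0x02  N=0 Z=0
after  9: R0=0xd6 R1=0xd8 R2=0xfb R3=0x79 R4=0x02  N=1 Z=0
after 10: R0=0x79 R1=0xd8 R2=0xfb R3=0x79 R4=0x02  N=0 Z=0
-- IRQ taken; context saved, return-PC = 11 --

FLAGS = (N=0, Z=0)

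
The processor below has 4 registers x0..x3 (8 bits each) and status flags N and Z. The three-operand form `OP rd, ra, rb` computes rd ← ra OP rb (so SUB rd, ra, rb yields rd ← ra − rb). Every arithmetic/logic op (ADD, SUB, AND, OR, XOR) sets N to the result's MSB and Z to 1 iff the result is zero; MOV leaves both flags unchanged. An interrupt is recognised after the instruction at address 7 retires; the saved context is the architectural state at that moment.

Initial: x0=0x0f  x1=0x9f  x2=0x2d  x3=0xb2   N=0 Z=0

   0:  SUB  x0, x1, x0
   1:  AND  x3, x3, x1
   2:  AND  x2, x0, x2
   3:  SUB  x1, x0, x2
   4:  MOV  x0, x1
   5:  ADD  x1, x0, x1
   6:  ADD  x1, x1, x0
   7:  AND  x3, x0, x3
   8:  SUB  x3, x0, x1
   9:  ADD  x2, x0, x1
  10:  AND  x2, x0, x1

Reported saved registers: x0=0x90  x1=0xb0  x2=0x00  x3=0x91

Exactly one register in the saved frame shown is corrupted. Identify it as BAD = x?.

after  0: x0=0x90 x1=0x9f x2=0x2d x3=0xb2  N=1 Z=0
after  1: x0=0x90 x1=0x9f x2=0x2d x3=0x92  N=1 Z=0
after  2: x0=0x90 x1=0x9f x2=0x00 x3=0x92  N=0 Z=1
after  3: x0=0x90 x1=0x90 x2=0x00 x3=0x92  N=1 Z=0
after  4: x0=0x90 x1=0x90 x2=0x00 x3=0x92  N=1 Z=0
after  5: x0=0x90 x1=0x20 x2=0x00 x3=0x92  N=0 Z=0
after  6: x0=0x90 x1=0xb0 x2=0x00 x3=0x92  N=1 Z=0
after  7: x0=0x90 x1=0xb0 x2=0x00 x3=0x90  N=1 Z=0
-- IRQ taken; context saved, return-PC = 8 --
mismatch: x3: reported 0x91 vs actual 0x90

BAD = x3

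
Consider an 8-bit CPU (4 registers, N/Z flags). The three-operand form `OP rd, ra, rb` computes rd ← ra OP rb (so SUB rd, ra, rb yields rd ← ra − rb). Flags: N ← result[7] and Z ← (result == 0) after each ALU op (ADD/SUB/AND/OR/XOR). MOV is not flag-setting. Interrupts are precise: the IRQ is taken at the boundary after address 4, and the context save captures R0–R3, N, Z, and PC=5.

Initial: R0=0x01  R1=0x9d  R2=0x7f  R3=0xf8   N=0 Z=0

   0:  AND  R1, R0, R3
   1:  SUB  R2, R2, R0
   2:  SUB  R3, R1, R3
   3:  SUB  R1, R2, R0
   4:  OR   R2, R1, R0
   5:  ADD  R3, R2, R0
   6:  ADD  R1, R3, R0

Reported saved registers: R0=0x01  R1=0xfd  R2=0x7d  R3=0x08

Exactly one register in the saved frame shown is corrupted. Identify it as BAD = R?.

BAD = R1

after  0: R0=0x01 R1=0x00 R2=0x7f R3=0xf8  N=0 Z=1
after  1: R0=0x01 R1=0x00 R2=0x7e R3=0xf8  N=0 Z=0
after  2: R0=0x01 R1=0x00 R2=0x7e R3=0x08  N=0 Z=0
after  3: R0=0x01 R1=0x7d R2=0x7e R3=0x08  N=0 Z=0
after  4: R0=0x01 R1=0x7d R2=0x7d R3=0x08  N=0 Z=0
-- IRQ taken; context saved, return-PC = 5 --
mismatch: R1: reported 0xfd vs actual 0x7d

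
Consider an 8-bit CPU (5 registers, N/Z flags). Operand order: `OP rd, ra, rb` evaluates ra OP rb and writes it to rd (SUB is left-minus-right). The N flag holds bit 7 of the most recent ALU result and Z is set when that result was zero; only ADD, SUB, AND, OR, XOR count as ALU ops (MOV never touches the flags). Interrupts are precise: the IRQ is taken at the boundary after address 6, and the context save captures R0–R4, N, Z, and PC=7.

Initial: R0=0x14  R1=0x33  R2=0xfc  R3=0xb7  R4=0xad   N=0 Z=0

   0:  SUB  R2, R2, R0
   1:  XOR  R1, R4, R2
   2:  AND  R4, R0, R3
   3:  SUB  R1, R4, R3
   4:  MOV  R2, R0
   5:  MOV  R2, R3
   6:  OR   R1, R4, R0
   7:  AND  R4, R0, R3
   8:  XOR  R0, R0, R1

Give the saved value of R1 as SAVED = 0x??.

after  0: R0=0x14 R1=0x33 R2=0xe8 R3=0xb7 R4=0xad  N=1 Z=0
after  1: R0=0x14 R1=0x45 R2=0xe8 R3=0xb7 R4=0xad  N=0 Z=0
after  2: R0=0x14 R1=0x45 R2=0xe8 R3=0xb7 R4=0x14  N=0 Z=0
after  3: R0=0x14 R1=0x5d R2=0xe8 R3=0xb7 R4=0x14  N=0 Z=0
after  4: R0=0x14 R1=0x5d R2=0x14 R3=0xb7 R4=0x14  N=0 Z=0
after  5: R0=0x14 R1=0x5d R2=0xb7 R3=0xb7 R4=0x14  N=0 Z=0
after  6: R0=0x14 R1=0x14 R2=0xb7 R3=0xb7 R4=0x14  N=0 Z=0
-- IRQ taken; context saved, return-PC = 7 --

SAVED = 0x14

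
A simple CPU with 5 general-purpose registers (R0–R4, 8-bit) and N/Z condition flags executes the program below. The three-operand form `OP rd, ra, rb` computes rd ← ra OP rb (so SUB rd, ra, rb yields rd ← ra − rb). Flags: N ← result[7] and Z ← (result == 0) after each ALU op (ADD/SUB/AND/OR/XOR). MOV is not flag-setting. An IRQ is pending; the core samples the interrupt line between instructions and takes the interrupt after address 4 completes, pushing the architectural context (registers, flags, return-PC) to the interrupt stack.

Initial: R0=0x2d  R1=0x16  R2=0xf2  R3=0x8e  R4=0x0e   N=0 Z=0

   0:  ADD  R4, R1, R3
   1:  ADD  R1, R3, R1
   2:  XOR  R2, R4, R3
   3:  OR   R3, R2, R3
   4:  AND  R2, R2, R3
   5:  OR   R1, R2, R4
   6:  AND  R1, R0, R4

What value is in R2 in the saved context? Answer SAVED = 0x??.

SAVED = 0x2a

after  0: R0=0x2d R1=0x16 R2=0xf2 R3=0x8e R4=0xa4  N=1 Z=0
after  1: R0=0x2d R1=0xa4 R2=0xf2 R3=0x8e R4=0xa4  N=1 Z=0
after  2: R0=0x2d R1=0xa4 R2=0x2a R3=0x8e R4=0xa4  N=0 Z=0
after  3: R0=0x2d R1=0xa4 R2=0x2a R3=0xae R4=0xa4  N=1 Z=0
after  4: R0=0x2d R1=0xa4 R2=0x2a R3=0xae R4=0xa4  N=0 Z=0
-- IRQ taken; context saved, return-PC = 5 --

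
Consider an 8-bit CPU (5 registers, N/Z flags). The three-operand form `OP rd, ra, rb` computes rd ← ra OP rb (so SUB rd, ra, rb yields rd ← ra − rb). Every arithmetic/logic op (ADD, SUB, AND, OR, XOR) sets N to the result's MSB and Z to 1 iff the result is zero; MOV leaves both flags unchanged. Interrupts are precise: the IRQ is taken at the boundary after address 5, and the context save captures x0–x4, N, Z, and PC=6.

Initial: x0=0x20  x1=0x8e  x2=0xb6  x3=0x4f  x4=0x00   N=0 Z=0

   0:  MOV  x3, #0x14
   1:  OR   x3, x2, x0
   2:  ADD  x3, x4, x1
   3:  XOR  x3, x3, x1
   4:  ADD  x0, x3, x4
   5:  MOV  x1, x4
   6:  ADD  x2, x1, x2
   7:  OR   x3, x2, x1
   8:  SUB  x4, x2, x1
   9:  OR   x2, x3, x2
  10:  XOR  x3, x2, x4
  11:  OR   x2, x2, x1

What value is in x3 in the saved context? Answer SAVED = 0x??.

SAVED = 0x00

after  0: x0=0x20 x1=0x8e x2=0xb6 x3=0x14 x4=0x00  N=0 Z=0
after  1: x0=0x20 x1=0x8e x2=0xb6 x3=0xb6 x4=0x00  N=1 Z=0
after  2: x0=0x20 x1=0x8e x2=0xb6 x3=0x8e x4=0x00  N=1 Z=0
after  3: x0=0x20 x1=0x8e x2=0xb6 x3=0x00 x4=0x00  N=0 Z=1
after  4: x0=0x00 x1=0x8e x2=0xb6 x3=0x00 x4=0x00  N=0 Z=1
after  5: x0=0x00 x1=0x00 x2=0xb6 x3=0x00 x4=0x00  N=0 Z=1
-- IRQ taken; context saved, return-PC = 6 --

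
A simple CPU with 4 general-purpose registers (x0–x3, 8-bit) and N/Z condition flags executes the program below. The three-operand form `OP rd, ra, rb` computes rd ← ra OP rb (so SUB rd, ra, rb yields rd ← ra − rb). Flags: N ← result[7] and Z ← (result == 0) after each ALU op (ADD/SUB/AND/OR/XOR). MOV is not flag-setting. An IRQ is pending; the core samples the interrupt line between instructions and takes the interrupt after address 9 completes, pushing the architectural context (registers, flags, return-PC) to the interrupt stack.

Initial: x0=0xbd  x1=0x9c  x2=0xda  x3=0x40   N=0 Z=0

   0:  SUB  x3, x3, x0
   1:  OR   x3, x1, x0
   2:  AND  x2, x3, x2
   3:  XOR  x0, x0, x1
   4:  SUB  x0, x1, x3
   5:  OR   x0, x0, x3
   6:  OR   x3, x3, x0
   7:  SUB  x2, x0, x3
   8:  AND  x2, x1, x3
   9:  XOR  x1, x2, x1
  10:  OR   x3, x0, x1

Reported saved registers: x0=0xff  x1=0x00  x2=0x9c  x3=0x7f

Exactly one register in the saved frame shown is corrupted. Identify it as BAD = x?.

after  0: x0=0xbd x1=0x9c x2=0xda x3=0x83  N=1 Z=0
after  1: x0=0xbd x1=0x9c x2=0xda x3=0xbd  N=1 Z=0
after  2: x0=0xbd x1=0x9c x2=0x98 x3=0xbd  N=1 Z=0
after  3: x0=0x21 x1=0x9c x2=0x98 x3=0xbd  N=0 Z=0
after  4: x0=0xdf x1=0x9c x2=0x98 x3=0xbd  N=1 Z=0
after  5: x0=0xff x1=0x9c x2=0x98 x3=0xbd  N=1 Z=0
after  6: x0=0xff x1=0x9c x2=0x98 x3=0xff  N=1 Z=0
after  7: x0=0xff x1=0x9c x2=0x00 x3=0xff  N=0 Z=1
after  8: x0=0xff x1=0x9c x2=0x9c x3=0xff  N=1 Z=0
after  9: x0=0xff x1=0x00 x2=0x9c x3=0xff  N=0 Z=1
-- IRQ taken; context saved, return-PC = 10 --
mismatch: x3: reported 0x7f vs actual 0xff

BAD = x3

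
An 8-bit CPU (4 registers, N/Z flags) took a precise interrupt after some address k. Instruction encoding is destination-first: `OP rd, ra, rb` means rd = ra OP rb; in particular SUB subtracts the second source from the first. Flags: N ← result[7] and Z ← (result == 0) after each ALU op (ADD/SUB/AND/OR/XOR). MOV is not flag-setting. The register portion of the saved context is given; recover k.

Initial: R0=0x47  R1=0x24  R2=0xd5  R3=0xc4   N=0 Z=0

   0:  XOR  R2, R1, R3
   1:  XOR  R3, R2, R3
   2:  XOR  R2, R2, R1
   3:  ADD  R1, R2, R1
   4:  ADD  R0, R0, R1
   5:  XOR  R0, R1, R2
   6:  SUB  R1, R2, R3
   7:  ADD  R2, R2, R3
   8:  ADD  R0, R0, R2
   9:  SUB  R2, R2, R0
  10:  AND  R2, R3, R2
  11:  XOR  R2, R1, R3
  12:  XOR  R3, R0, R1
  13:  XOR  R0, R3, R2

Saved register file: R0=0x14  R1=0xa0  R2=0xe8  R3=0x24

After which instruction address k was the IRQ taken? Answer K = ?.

K = 8

after  0: R0=0x47 R1=0x24 R2=0xe0 R3=0xc4  N=1 Z=0
after  1: R0=0x47 R1=0x24 R2=0xe0 R3=0x24  N=0 Z=0
after  2: R0=0x47 R1=0x24 R2=0xc4 R3=0x24  N=1 Z=0
after  3: R0=0x47 R1=0xe8 R2=0xc4 R3=0x24  N=1 Z=0
after  4: R0=0x2f R1=0xe8 R2=0xc4 R3=0x24  N=0 Z=0
after  5: R0=0x2c R1=0xe8 R2=0xc4 R3=0x24  N=0 Z=0
after  6: R0=0x2c R1=0xa0 R2=0xc4 R3=0x24  N=1 Z=0
after  7: R0=0x2c R1=0xa0 R2=0xe8 R3=0x24  N=1 Z=0
after  8: R0=0x14 R1=0xa0 R2=0xe8 R3=0x24  N=0 Z=0
-- IRQ taken; context saved, return-PC = 9 --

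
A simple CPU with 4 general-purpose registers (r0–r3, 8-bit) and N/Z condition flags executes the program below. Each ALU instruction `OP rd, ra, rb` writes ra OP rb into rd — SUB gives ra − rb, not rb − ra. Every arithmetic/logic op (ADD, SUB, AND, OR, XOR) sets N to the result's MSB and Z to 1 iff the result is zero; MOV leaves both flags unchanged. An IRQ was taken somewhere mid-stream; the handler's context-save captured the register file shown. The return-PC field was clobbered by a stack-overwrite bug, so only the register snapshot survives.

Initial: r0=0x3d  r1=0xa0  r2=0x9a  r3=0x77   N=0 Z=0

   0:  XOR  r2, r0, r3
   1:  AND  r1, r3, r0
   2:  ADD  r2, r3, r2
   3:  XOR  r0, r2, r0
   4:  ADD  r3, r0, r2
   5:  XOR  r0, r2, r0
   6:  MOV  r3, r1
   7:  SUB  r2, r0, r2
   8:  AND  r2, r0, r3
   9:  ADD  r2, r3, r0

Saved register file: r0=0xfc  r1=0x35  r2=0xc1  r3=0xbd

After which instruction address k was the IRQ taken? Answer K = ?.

after  0: r0=0x3d r1=0xa0 r2=0x4a r3=0x77  N=0 Z=0
after  1: r0=0x3d r1=0x35 r2=0x4a r3=0x77  N=0 Z=0
after  2: r0=0x3d r1=0x35 r2=0xc1 r3=0x77  N=1 Z=0
after  3: r0=0xfc r1=0x35 r2=0xc1 r3=0x77  N=1 Z=0
after  4: r0=0xfc r1=0x35 r2=0xc1 r3=0xbd  N=1 Z=0
-- IRQ taken; context saved, return-PC = 5 --

K = 4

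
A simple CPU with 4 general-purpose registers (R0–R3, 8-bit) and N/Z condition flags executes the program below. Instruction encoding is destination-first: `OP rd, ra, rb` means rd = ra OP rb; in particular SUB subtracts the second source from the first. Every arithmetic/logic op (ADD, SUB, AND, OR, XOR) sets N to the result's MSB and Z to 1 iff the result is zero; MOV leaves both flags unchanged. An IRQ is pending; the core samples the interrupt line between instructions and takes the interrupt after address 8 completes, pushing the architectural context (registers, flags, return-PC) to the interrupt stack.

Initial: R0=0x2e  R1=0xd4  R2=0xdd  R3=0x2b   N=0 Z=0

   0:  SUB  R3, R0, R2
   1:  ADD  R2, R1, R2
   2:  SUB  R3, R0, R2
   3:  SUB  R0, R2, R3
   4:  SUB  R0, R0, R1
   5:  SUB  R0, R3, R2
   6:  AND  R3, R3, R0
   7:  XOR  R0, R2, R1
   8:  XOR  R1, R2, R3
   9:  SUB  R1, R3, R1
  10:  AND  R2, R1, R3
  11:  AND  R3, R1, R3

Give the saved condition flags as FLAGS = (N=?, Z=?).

after  0: R0=0x2e R1=0xd4 R2=0xdd R3=0x51  N=0 Z=0
after  1: R0=0x2e R1=0xd4 R2=0xb1 R3=0x51  N=1 Z=0
after  2: R0=0x2e R1=0xd4 R2=0xb1 R3=0x7d  N=0 Z=0
after  3: R0=0x34 R1=0xd4 R2=0xb1 R3=0x7d  N=0 Z=0
after  4: R0=0x60 R1=0xd4 R2=0xb1 R3=0x7d  N=0 Z=0
after  5: R0=0xcc R1=0xd4 R2=0xb1 R3=0x7d  N=1 Z=0
after  6: R0=0xcc R1=0xd4 R2=0xb1 R3=0x4c  N=0 Z=0
after  7: R0=0x65 R1=0xd4 R2=0xb1 R3=0x4c  N=0 Z=0
after  8: R0=0x65 R1=0xfd R2=0xb1 R3=0x4c  N=1 Z=0
-- IRQ taken; context saved, return-PC = 9 --

FLAGS = (N=1, Z=0)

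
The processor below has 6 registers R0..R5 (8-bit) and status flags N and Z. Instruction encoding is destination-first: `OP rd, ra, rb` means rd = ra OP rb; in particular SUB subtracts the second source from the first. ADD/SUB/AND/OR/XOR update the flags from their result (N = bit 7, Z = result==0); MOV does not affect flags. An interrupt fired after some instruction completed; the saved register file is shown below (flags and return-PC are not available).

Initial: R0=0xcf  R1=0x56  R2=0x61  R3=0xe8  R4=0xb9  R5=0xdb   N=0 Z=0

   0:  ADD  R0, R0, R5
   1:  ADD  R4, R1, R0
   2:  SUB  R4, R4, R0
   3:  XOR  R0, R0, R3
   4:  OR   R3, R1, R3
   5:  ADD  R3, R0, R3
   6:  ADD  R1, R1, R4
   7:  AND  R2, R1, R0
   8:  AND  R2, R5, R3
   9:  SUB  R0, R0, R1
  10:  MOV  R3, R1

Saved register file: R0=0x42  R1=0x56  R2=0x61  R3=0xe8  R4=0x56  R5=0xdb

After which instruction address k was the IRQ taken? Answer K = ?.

after  0: R0=0xaa R1=0x56 R2=0x61 R3=0xe8 R4=0xb9 R5=0xdb  N=1 Z=0
after  1: R0=0xaa R1=0x56 R2=0x61 R3=0xe8 R4=0x00 R5=0xdb  N=0 Z=1
after  2: R0=0xaa R1=0x56 R2=0x61 R3=0xe8 R4=0x56 R5=0xdb  N=0 Z=0
after  3: R0=0x42 R1=0x56 R2=0x61 R3=0xe8 R4=0x56 R5=0xdb  N=0 Z=0
-- IRQ taken; context saved, return-PC = 4 --

K = 3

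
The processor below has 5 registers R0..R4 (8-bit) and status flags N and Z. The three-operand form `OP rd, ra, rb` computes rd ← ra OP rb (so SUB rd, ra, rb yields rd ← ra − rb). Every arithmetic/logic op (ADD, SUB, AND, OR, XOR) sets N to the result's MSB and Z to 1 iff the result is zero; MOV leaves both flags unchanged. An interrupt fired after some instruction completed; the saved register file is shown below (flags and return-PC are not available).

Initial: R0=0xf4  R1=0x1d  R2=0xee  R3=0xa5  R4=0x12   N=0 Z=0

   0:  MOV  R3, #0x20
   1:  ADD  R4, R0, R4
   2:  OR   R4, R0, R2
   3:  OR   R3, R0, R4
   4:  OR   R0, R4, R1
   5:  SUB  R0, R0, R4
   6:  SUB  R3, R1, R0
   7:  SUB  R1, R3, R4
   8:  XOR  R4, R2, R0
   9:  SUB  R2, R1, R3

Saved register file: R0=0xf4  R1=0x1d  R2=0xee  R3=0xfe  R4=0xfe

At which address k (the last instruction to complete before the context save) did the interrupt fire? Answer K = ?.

K = 3

after  0: R0=0xf4 R1=0x1d R2=0xee R3=0x20 R4=0x12  N=0 Z=0
after  1: R0=0xf4 R1=0x1d R2=0xee R3=0x20 R4=0x06  N=0 Z=0
after  2: R0=0xf4 R1=0x1d R2=0xee R3=0x20 R4=0xfe  N=1 Z=0
after  3: R0=0xf4 R1=0x1d R2=0xee R3=0xfe R4=0xfe  N=1 Z=0
-- IRQ taken; context saved, return-PC = 4 --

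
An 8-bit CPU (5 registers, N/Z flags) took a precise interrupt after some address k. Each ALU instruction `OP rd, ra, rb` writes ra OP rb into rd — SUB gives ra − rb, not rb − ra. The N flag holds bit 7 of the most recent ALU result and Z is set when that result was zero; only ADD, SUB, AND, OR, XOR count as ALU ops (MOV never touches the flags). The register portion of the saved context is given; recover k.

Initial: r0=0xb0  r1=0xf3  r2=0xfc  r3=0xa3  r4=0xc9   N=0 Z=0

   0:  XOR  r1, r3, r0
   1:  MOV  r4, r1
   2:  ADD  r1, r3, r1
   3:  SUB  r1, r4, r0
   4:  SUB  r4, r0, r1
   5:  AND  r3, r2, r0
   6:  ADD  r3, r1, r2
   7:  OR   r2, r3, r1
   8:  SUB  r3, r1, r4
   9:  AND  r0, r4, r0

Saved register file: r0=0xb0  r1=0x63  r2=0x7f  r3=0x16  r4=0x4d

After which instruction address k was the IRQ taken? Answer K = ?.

K = 8

after  0: r0=0xb0 r1=0x13 r2=0xfc r3=0xa3 r4=0xc9  N=0 Z=0
after  1: r0=0xb0 r1=0x13 r2=0xfc r3=0xa3 r4=0x13  N=0 Z=0
after  2: r0=0xb0 r1=0xb6 r2=0xfc r3=0xa3 r4=0x13  N=1 Z=0
after  3: r0=0xb0 r1=0x63 r2=0xfc r3=0xa3 r4=0x13  N=0 Z=0
after  4: r0=0xb0 r1=0x63 r2=0xfc r3=0xa3 r4=0x4d  N=0 Z=0
after  5: r0=0xb0 r1=0x63 r2=0xfc r3=0xb0 r4=0x4d  N=1 Z=0
after  6: r0=0xb0 r1=0x63 r2=0xfc r3=0x5f r4=0x4d  N=0 Z=0
after  7: r0=0xb0 r1=0x63 r2=0x7f r3=0x5f r4=0x4d  N=0 Z=0
after  8: r0=0xb0 r1=0x63 r2=0x7f r3=0x16 r4=0x4d  N=0 Z=0
-- IRQ taken; context saved, return-PC = 9 --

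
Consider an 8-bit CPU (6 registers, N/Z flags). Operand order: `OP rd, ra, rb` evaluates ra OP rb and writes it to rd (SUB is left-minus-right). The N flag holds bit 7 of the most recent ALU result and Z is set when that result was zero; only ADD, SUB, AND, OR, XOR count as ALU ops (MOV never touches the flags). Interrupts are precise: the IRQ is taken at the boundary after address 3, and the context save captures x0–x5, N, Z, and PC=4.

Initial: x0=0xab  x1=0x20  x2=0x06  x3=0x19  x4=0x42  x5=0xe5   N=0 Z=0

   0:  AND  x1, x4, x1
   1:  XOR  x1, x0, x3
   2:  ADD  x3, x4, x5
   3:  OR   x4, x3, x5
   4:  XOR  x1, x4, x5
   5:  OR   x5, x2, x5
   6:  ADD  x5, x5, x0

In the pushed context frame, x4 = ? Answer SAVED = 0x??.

after  0: x0=0xab x1=0x00 x2=0x06 x3=0x19 x4=0x42 x5=0xe5  N=0 Z=1
after  1: x0=0xab x1=0xb2 x2=0x06 x3=0x19 x4=0x42 x5=0xe5  N=1 Z=0
after  2: x0=0xab x1=0xb2 x2=0x06 x3=0x27 x4=0x42 x5=0xe5  N=0 Z=0
after  3: x0=0xab x1=0xb2 x2=0x06 x3=0x27 x4=0xe7 x5=0xe5  N=1 Z=0
-- IRQ taken; context saved, return-PC = 4 --

SAVED = 0xe7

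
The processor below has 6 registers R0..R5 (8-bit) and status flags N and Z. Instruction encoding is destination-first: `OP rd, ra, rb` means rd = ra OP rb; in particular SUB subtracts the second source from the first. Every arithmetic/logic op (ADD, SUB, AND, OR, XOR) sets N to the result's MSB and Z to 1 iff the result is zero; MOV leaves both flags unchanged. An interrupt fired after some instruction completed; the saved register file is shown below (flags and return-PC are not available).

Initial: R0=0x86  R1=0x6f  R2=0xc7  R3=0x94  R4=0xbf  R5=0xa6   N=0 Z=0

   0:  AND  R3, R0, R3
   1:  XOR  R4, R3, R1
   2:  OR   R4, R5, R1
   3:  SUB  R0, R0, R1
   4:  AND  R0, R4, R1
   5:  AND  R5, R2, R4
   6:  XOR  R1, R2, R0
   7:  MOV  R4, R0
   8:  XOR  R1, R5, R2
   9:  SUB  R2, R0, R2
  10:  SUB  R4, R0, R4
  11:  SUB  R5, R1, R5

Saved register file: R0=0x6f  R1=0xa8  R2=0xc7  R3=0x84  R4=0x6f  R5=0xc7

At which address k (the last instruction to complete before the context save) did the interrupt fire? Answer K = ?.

after  0: R0=0x86 R1=0x6f R2=0xc7 R3=0x84 R4=0xbf R5=0xa6  N=1 Z=0
after  1: R0=0x86 R1=0x6f R2=0xc7 R3=0x84 R4=0xeb R5=0xa6  N=1 Z=0
after  2: R0=0x86 R1=0x6f R2=0xc7 R3=0x84 R4=0xef R5=0xa6  N=1 Z=0
after  3: R0=0x17 R1=0x6f R2=0xc7 R3=0x84 R4=0xef R5=0xa6  N=0 Z=0
after  4: R0=0x6f R1=0x6f R2=0xc7 R3=0x84 R4=0xef R5=0xa6  N=0 Z=0
after  5: R0=0x6f R1=0x6f R2=0xc7 R3=0x84 R4=0xef R5=0xc7  N=1 Z=0
after  6: R0=0x6f R1=0xa8 R2=0xc7 R3=0x84 R4=0xef R5=0xc7  N=1 Z=0
after  7: R0=0x6f R1=0xa8 R2=0xc7 R3=0x84 R4=0x6f R5=0xc7  N=1 Z=0
-- IRQ taken; context saved, return-PC = 8 --

K = 7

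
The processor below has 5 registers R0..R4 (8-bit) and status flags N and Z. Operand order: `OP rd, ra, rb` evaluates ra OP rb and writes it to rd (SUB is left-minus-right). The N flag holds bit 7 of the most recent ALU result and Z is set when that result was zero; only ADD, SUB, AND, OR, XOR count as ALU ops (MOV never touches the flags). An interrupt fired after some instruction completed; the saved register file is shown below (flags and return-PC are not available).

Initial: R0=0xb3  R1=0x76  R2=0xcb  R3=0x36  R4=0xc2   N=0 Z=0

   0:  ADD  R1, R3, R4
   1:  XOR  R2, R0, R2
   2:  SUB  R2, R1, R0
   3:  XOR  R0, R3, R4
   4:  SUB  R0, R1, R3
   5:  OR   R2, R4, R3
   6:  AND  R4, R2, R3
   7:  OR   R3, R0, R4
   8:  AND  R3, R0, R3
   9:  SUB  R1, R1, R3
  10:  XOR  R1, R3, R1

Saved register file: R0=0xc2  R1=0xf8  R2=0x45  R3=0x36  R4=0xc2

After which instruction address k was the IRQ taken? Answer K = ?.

K = 4

after  0: R0=0xb3 R1=0xf8 R2=0xcb R3=0x36 R4=0xc2  N=1 Z=0
after  1: R0=0xb3 R1=0xf8 R2=0x78 R3=0x36 R4=0xc2  N=0 Z=0
after  2: R0=0xb3 R1=0xf8 R2=0x45 R3=0x36 R4=0xc2  N=0 Z=0
after  3: R0=0xf4 R1=0xf8 R2=0x45 R3=0x36 R4=0xc2  N=1 Z=0
after  4: R0=0xc2 R1=0xf8 R2=0x45 R3=0x36 R4=0xc2  N=1 Z=0
-- IRQ taken; context saved, return-PC = 5 --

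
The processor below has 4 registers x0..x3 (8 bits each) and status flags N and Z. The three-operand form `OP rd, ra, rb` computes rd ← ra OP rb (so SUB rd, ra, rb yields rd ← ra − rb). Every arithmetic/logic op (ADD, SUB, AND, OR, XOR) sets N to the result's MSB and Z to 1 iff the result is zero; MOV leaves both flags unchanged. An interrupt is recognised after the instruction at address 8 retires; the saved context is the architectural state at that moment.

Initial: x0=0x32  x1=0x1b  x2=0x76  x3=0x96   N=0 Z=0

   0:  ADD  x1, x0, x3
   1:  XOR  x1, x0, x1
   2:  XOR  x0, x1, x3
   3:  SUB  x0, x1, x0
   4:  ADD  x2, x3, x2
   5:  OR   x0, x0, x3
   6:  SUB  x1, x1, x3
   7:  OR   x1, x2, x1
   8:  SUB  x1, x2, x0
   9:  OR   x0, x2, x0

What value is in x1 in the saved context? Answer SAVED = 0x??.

after  0: x0=0x32 x1=0xc8 x2=0x76 x3=0x96  N=1 Z=0
after  1: x0=0x32 x1=0xfa x2=0x76 x3=0x96  N=1 Z=0
after  2: x0=0x6c x1=0xfa x2=0x76 x3=0x96  N=0 Z=0
after  3: x0=0x8e x1=0xfa x2=0x76 x3=0x96  N=1 Z=0
after  4: x0=0x8e x1=0xfa x2=0x0c x3=0x96  N=0 Z=0
after  5: x0=0x9e x1=0xfa x2=0x0c x3=0x96  N=1 Z=0
after  6: x0=0x9e x1=0x64 x2=0x0c x3=0x96  N=0 Z=0
after  7: x0=0x9e x1=0x6c x2=0x0c x3=0x96  N=0 Z=0
after  8: x0=0x9e x1=0x6e x2=0x0c x3=0x96  N=0 Z=0
-- IRQ taken; context saved, return-PC = 9 --

SAVED = 0x6e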